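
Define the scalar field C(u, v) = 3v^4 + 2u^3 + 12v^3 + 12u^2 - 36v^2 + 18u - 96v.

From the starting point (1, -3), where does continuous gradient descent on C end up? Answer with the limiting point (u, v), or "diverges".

C is separable, so gradient descent decouples: u follows -∂C/∂u, v follows -∂C/∂v.
∂C/∂u = 6(u + 1)(u + 3); at u=1 this is 48, so u decreases.
∂C/∂v = 12(v - 2)(v + 1)(v + 4); at v=-3 this is 120, so v decreases.
u converges to its nearest critical value -1 (a local min of the u-part); v converges to -4. The iterate converges to (-1, -4).

(-1, -4)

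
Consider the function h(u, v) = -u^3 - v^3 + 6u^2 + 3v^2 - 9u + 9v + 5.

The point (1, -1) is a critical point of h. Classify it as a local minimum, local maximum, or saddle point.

local minimum

The mixed partial ∂²h/∂u∂v is 0, so the Hessian at any point is diag(h_uu, h_vv) = diag(6(-u + 2), 6(-v + 1)).
At (1, -1): H = diag(6, 12).
Both eigenvalues are positive, so H is positive definite: a local minimum.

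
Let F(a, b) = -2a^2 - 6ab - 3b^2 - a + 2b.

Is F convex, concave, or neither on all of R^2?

neither

F is quadratic, so its Hessian is the constant matrix H = [[-4, -6], [-6, -6]].
det(H) = -12, tr(H) = -10.
det(H) < 0, so H is indefinite: neither convex nor concave.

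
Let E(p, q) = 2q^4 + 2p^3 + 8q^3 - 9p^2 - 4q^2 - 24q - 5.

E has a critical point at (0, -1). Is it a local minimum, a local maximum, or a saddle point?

The mixed partial ∂²E/∂p∂q is 0, so the Hessian at any point is diag(E_pp, E_qq) = diag(6(2p - 3), 8(3q^2 + 6q - 1)).
At (0, -1): H = diag(-18, -32).
Both eigenvalues are negative, so H is negative definite: a local maximum.

local maximum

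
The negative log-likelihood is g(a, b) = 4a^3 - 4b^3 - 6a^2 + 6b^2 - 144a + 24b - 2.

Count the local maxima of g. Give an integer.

1

g separates as a function of a plus a function of b, so ∇g=0 decouples.
∂g/∂a = 12(a - 4)(a + 3) = 0 at a ∈ {-3, 4}; ∂g/∂b = -12(b - 2)(b + 1) = 0 at b ∈ {-1, 2}.
The Hessian is diagonal: diag(g_aa, g_bb). Second derivatives: g_aa(-3)=-84, g_aa(4)=84; g_bb(-1)=36, g_bb(2)=-36.
Local maxima occur where both diagonal entries negative: (-3, 2). Count: 1.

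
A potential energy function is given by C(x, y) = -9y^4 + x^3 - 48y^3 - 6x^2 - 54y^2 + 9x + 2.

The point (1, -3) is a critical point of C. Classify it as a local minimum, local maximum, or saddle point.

The mixed partial ∂²C/∂x∂y is 0, so the Hessian at any point is diag(C_xx, C_yy) = diag(6(x - 2), -36(3y^2 + 8y + 3)).
At (1, -3): H = diag(-6, -216).
Both eigenvalues are negative, so H is negative definite: a local maximum.

local maximum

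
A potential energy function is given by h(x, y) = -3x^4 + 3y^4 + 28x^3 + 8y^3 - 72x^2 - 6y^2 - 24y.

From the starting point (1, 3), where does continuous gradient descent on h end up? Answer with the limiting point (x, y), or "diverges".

(3, 1)

h is separable, so gradient descent decouples: x follows -∂h/∂x, y follows -∂h/∂y.
∂h/∂x = -12x(x - 4)(x - 3); at x=1 this is -72, so x increases.
∂h/∂y = 12(y - 1)(y + 1)(y + 2); at y=3 this is 480, so y decreases.
x converges to its nearest critical value 3 (a local min of the x-part); y converges to 1. The iterate converges to (3, 1).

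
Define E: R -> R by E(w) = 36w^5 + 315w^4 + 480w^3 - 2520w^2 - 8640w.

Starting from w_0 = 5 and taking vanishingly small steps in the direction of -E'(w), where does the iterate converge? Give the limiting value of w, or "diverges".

2

E'(w) = 180(w - 2)(w + 2)(w + 3)(w + 4), so E'(5) = 272160.
Gradient descent moves in the -E' direction, i.e. w is decreasing.
The nearest critical point in that direction is w = 2, where E'' = 21600 > 0 (a local minimum). The iterate converges there.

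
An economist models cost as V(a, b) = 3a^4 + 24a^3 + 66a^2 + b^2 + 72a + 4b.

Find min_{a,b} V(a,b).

-31

V(a,b) separates as P(a) + Q(b), so its minimum is min P + min Q.
P'(a) = 12(a + 1)(a + 2)(a + 3) vanishes at a ∈ {-3, -2, -1}; Q'(b) = 2b + 4 vanishes at b ∈ {-2}.
Local minima of P (where P''>0): P(-3)=-27, P(-1)=-27. Local minima of Q: Q(-2)=-4.
So the global minimum of V is P(-3) + Q(-2) = -27 − 4 = -31, attained at (-3, -2).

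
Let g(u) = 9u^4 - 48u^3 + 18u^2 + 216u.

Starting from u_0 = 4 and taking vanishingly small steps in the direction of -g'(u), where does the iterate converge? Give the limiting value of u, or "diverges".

g'(u) = 36(u - 3)(u - 2)(u + 1), so g'(4) = 360.
Gradient descent moves in the -g' direction, i.e. u is decreasing.
The nearest critical point in that direction is u = 3, where g'' = 144 > 0 (a local minimum). The iterate converges there.

3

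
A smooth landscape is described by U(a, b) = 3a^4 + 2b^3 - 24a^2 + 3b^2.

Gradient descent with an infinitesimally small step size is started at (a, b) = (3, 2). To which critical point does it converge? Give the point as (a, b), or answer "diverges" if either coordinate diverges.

(2, 0)

U is separable, so gradient descent decouples: a follows -∂U/∂a, b follows -∂U/∂b.
∂U/∂a = 12a(a - 2)(a + 2); at a=3 this is 180, so a decreases.
∂U/∂b = 6b(b + 1); at b=2 this is 36, so b decreases.
a converges to its nearest critical value 2 (a local min of the a-part); b converges to 0. The iterate converges to (2, 0).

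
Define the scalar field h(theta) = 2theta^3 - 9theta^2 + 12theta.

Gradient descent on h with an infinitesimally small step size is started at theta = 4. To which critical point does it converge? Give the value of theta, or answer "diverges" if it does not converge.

h'(theta) = 6(theta - 2)(theta - 1), so h'(4) = 36.
Gradient descent moves in the -h' direction, i.e. theta is decreasing.
The nearest critical point in that direction is theta = 2, where h'' = 6 > 0 (a local minimum). The iterate converges there.

2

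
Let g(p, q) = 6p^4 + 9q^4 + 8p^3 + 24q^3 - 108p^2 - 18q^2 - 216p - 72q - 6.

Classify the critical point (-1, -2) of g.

The mixed partial ∂²g/∂p∂q is 0, so the Hessian at any point is diag(g_pp, g_qq) = diag(24(3p^2 + 2p - 9), 36(3q^2 + 4q - 1)).
At (-1, -2): H = diag(-192, 108).
The eigenvalues have opposite signs, so H is indefinite: a saddle point.

saddle point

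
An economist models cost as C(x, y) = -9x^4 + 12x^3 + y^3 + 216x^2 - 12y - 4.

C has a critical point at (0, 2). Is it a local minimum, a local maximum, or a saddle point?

The mixed partial ∂²C/∂x∂y is 0, so the Hessian at any point is diag(C_xx, C_yy) = diag(36(-3x^2 + 2x + 12), 6y).
At (0, 2): H = diag(432, 12).
Both eigenvalues are positive, so H is positive definite: a local minimum.

local minimum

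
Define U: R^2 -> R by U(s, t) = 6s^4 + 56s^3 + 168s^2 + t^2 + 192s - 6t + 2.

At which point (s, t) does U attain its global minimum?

U(s,t) separates as P(s) + Q(t) + 2, so its minimum is min P + min Q + 2.
P'(s) = 24(s + 1)(s + 2)(s + 4) vanishes at s ∈ {-4, -2, -1}; Q'(t) = 2(t - 3) vanishes at t ∈ {3}.
Local minima of P (where P''>0): P(-4)=-128, P(-1)=-74. Local minima of Q: Q(3)=-9.
So the global minimum of U is P(-4) + Q(3) + 2 = -128 − 9 + 2 = -135, attained at (-4, 3).

(-4, 3)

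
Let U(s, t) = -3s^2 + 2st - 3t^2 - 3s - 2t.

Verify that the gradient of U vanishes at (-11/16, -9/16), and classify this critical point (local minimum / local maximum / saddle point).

∇U = (-6s + 2t - 3, 2s - 6t - 2); substituting (-11/16, -9/16) gives ∇U = (0, 0), so (-11/16, -9/16) is indeed a critical point.
The Hessian of U is constant: H = [[-6, 2], [2, -6]].
det(H) = (-6)·(-6) − 2² = 32.
det(H) > 0 and tr(H) = -12 < 0, so H is negative definite and the point is a local maximum.

local maximum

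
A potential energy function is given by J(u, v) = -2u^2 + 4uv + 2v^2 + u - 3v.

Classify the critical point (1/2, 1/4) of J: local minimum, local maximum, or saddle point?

The Hessian of J is constant: H = [[-4, 4], [4, 4]].
det(H) = (-4)·4 − 4² = -32.
Since det(H) < 0, H is indefinite and the critical point is a saddle point.

saddle point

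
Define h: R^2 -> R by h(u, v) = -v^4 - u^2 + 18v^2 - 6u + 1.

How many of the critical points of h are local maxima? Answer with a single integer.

2

h separates as a function of u plus a function of v, so ∇h=0 decouples.
∂h/∂u = -2(u + 3) = 0 at u ∈ {-3}; ∂h/∂v = -4v(v - 3)(v + 3) = 0 at v ∈ {-3, 0, 3}.
The Hessian is diagonal: diag(h_uu, h_vv). Second derivatives: h_uu(-3)=-2; h_vv(-3)=-72, h_vv(0)=36, h_vv(3)=-72.
Local maxima occur where both diagonal entries negative: (-3, -3), (-3, 3). Count: 2.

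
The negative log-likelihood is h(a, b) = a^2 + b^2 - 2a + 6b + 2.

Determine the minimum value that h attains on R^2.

-8

h(a,b) separates as P(a) + Q(b) + 2, so its minimum is min P + min Q + 2.
P'(a) = 2a - 2 vanishes at a ∈ {1}; Q'(b) = 2b + 6 vanishes at b ∈ {-3}.
Local minima of P (where P''>0): P(1)=-1. Local minima of Q: Q(-3)=-9.
So the global minimum of h is P(1) + Q(-3) + 2 = -1 − 9 + 2 = -8, attained at (1, -3).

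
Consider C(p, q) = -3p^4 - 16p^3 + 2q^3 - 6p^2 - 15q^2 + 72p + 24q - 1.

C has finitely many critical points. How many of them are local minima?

C separates as a function of p plus a function of q, so ∇C=0 decouples.
∂C/∂p = -12(p - 1)(p + 2)(p + 3) = 0 at p ∈ {-3, -2, 1}; ∂C/∂q = 6(q - 4)(q - 1) = 0 at q ∈ {1, 4}.
The Hessian is diagonal: diag(C_pp, C_qq). Second derivatives: C_pp(-3)=-48, C_pp(-2)=36, C_pp(1)=-144; C_qq(1)=-18, C_qq(4)=18.
Local minima occur where both diagonal entries positive: (-2, 4). Count: 1.

1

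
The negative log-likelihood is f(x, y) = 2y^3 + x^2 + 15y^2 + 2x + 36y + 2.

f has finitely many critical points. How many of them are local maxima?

0

f separates as a function of x plus a function of y, so ∇f=0 decouples.
∂f/∂x = 2(x + 1) = 0 at x ∈ {-1}; ∂f/∂y = 6(y + 2)(y + 3) = 0 at y ∈ {-3, -2}.
The Hessian is diagonal: diag(f_xx, f_yy). Second derivatives: f_xx(-1)=2; f_yy(-3)=-6, f_yy(-2)=6.
Local maxima occur where both diagonal entries negative: none. Count: 0.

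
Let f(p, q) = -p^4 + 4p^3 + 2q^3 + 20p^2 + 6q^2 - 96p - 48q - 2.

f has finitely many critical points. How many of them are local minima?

f separates as a function of p plus a function of q, so ∇f=0 decouples.
∂f/∂p = -4(p - 4)(p - 2)(p + 3) = 0 at p ∈ {-3, 2, 4}; ∂f/∂q = 6(q - 2)(q + 4) = 0 at q ∈ {-4, 2}.
The Hessian is diagonal: diag(f_pp, f_qq). Second derivatives: f_pp(-3)=-140, f_pp(2)=40, f_pp(4)=-56; f_qq(-4)=-36, f_qq(2)=36.
Local minima occur where both diagonal entries positive: (2, 2). Count: 1.

1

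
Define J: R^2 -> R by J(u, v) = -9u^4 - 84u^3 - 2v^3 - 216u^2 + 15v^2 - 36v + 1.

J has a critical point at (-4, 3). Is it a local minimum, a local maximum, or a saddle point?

The mixed partial ∂²J/∂u∂v is 0, so the Hessian at any point is diag(J_uu, J_vv) = diag(-36(3u^2 + 14u + 12), 6(-2v + 5)).
At (-4, 3): H = diag(-144, -6).
Both eigenvalues are negative, so H is negative definite: a local maximum.

local maximum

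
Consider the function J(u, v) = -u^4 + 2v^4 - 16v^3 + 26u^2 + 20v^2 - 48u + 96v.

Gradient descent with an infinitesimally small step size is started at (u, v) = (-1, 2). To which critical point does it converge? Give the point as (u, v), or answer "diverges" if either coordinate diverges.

J is separable, so gradient descent decouples: u follows -∂J/∂u, v follows -∂J/∂v.
∂J/∂u = -4(u - 3)(u - 1)(u + 4); at u=-1 this is -96, so u increases.
∂J/∂v = 8(v - 4)(v - 3)(v + 1); at v=2 this is 48, so v decreases.
u converges to its nearest critical value 1 (a local min of the u-part); v converges to -1. The iterate converges to (1, -1).

(1, -1)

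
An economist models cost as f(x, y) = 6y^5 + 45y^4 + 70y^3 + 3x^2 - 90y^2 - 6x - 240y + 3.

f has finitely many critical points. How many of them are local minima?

2

f separates as a function of x plus a function of y, so ∇f=0 decouples.
∂f/∂x = 6(x - 1) = 0 at x ∈ {1}; ∂f/∂y = 30(y - 1)(y + 1)(y + 2)(y + 4) = 0 at y ∈ {-4, -2, -1, 1}.
The Hessian is diagonal: diag(f_xx, f_yy). Second derivatives: f_xx(1)=6; f_yy(-4)=-900, f_yy(-2)=180, f_yy(-1)=-180, f_yy(1)=900.
Local minima occur where both diagonal entries positive: (1, -2), (1, 1). Count: 2.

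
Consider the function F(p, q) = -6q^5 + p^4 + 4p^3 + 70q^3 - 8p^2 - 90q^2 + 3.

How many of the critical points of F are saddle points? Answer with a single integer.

F separates as a function of p plus a function of q, so ∇F=0 decouples.
∂F/∂p = 4p(p - 1)(p + 4) = 0 at p ∈ {-4, 0, 1}; ∂F/∂q = -30q(q - 2)(q - 1)(q + 3) = 0 at q ∈ {-3, 0, 1, 2}.
The Hessian is diagonal: diag(F_pp, F_qq). Second derivatives: F_pp(-4)=80, F_pp(0)=-16, F_pp(1)=20; F_qq(-3)=1800, F_qq(0)=-180, F_qq(1)=120, F_qq(2)=-300.
Saddle points occur where the two diagonal entries have opposite signs: (-4, 0), (-4, 2), (0, -3), (0, 1), (1, 0), (1, 2). Count: 6.

6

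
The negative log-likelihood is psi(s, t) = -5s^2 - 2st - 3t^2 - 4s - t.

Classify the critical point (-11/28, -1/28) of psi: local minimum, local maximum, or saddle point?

local maximum

The Hessian of psi is constant: H = [[-10, -2], [-2, -6]].
det(H) = (-10)·(-6) − (-2)² = 56.
det(H) > 0 and tr(H) = -16 < 0, so H is negative definite and the point is a local maximum.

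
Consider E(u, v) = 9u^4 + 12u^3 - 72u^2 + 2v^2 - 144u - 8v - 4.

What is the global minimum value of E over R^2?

-348

E(u,v) separates as P(u) + Q(v) − 4, so its minimum is min P + min Q − 4.
P'(u) = 36(u - 2)(u + 1)(u + 2) vanishes at u ∈ {-2, -1, 2}; Q'(v) = 4v - 8 vanishes at v ∈ {2}.
Local minima of P (where P''>0): P(-2)=48, P(2)=-336. Local minima of Q: Q(2)=-8.
So the global minimum of E is P(2) + Q(2) − 4 = -336 − 8 − 4 = -348, attained at (2, 2).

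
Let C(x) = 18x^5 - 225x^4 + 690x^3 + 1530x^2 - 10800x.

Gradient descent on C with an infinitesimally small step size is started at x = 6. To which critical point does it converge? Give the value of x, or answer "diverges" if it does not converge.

C'(x) = 90(x - 5)(x - 4)(x - 3)(x + 2), so C'(6) = 4320.
Gradient descent moves in the -C' direction, i.e. x is decreasing.
The nearest critical point in that direction is x = 5, where C'' = 1260 > 0 (a local minimum). The iterate converges there.

5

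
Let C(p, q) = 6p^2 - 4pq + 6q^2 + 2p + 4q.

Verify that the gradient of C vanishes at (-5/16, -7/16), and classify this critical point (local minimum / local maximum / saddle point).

∇C = (12p - 4q + 2, -4p + 12q + 4); substituting (-5/16, -7/16) gives ∇C = (0, 0), so (-5/16, -7/16) is indeed a critical point.
The Hessian of C is constant: H = [[12, -4], [-4, 12]].
det(H) = 12·12 − (-4)² = 128.
det(H) > 0 and tr(H) = 24 > 0, so H is positive definite and the point is a local minimum.

local minimum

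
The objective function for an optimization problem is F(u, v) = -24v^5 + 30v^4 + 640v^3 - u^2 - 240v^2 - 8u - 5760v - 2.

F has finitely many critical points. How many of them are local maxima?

F separates as a function of u plus a function of v, so ∇F=0 decouples.
∂F/∂u = -2(u + 4) = 0 at u ∈ {-4}; ∂F/∂v = -120(v - 4)(v - 2)(v + 2)(v + 3) = 0 at v ∈ {-3, -2, 2, 4}.
The Hessian is diagonal: diag(F_uu, F_vv). Second derivatives: F_uu(-4)=-2; F_vv(-3)=4200, F_vv(-2)=-2880, F_vv(2)=4800, F_vv(4)=-10080.
Local maxima occur where both diagonal entries negative: (-4, -2), (-4, 4). Count: 2.

2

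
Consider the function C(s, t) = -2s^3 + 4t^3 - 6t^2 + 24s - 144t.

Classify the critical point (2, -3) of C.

The mixed partial ∂²C/∂s∂t is 0, so the Hessian at any point is diag(C_ss, C_tt) = diag(-12s, 12(2t - 1)).
At (2, -3): H = diag(-24, -84).
Both eigenvalues are negative, so H is negative definite: a local maximum.

local maximum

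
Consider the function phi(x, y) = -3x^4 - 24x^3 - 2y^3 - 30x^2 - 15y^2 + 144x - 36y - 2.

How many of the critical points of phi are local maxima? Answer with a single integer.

phi separates as a function of x plus a function of y, so ∇phi=0 decouples.
∂phi/∂x = -12(x - 1)(x + 3)(x + 4) = 0 at x ∈ {-4, -3, 1}; ∂phi/∂y = -6(y + 2)(y + 3) = 0 at y ∈ {-3, -2}.
The Hessian is diagonal: diag(phi_xx, phi_yy). Second derivatives: phi_xx(-4)=-60, phi_xx(-3)=48, phi_xx(1)=-240; phi_yy(-3)=6, phi_yy(-2)=-6.
Local maxima occur where both diagonal entries negative: (-4, -2), (1, -2). Count: 2.

2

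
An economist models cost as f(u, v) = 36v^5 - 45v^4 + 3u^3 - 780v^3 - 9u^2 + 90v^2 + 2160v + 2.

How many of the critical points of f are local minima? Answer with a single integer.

2

f separates as a function of u plus a function of v, so ∇f=0 decouples.
∂f/∂u = 9u(u - 2) = 0 at u ∈ {0, 2}; ∂f/∂v = 180(v - 4)(v - 1)(v + 1)(v + 3) = 0 at v ∈ {-3, -1, 1, 4}.
The Hessian is diagonal: diag(f_uu, f_vv). Second derivatives: f_uu(0)=-18, f_uu(2)=18; f_vv(-3)=-10080, f_vv(-1)=3600, f_vv(1)=-4320, f_vv(4)=18900.
Local minima occur where both diagonal entries positive: (2, -1), (2, 4). Count: 2.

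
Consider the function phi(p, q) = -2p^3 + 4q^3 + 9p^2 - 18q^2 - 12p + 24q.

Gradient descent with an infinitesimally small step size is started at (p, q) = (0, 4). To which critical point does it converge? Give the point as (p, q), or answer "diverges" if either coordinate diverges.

(1, 2)

phi is separable, so gradient descent decouples: p follows -∂phi/∂p, q follows -∂phi/∂q.
∂phi/∂p = -6(p - 2)(p - 1); at p=0 this is -12, so p increases.
∂phi/∂q = 12(q - 2)(q - 1); at q=4 this is 72, so q decreases.
p converges to its nearest critical value 1 (a local min of the p-part); q converges to 2. The iterate converges to (1, 2).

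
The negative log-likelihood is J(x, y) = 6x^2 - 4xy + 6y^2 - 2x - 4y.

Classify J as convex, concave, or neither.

J is quadratic, so its Hessian is the constant matrix H = [[12, -4], [-4, 12]].
det(H) = 128, tr(H) = 24.
det(H) > 0 and tr(H) > 0, so H is positive definite everywhere: convex.

convex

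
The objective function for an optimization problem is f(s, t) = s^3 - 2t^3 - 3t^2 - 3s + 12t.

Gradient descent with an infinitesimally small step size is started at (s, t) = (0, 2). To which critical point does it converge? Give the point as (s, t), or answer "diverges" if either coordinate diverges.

diverges

f is separable, so gradient descent decouples: s follows -∂f/∂s, t follows -∂f/∂t.
∂f/∂s = 3(s - 1)(s + 1); at s=0 this is -3, so s increases.
∂f/∂t = -6(t - 1)(t + 2); at t=2 this is -24, so t increases.
The t-coordinate has no critical point in that direction and runs off to infinity.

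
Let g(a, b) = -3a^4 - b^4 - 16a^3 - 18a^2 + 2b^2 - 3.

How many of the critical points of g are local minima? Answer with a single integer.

1

g separates as a function of a plus a function of b, so ∇g=0 decouples.
∂g/∂a = -12a(a + 1)(a + 3) = 0 at a ∈ {-3, -1, 0}; ∂g/∂b = -4b(b - 1)(b + 1) = 0 at b ∈ {-1, 0, 1}.
The Hessian is diagonal: diag(g_aa, g_bb). Second derivatives: g_aa(-3)=-72, g_aa(-1)=24, g_aa(0)=-36; g_bb(-1)=-8, g_bb(0)=4, g_bb(1)=-8.
Local minima occur where both diagonal entries positive: (-1, 0). Count: 1.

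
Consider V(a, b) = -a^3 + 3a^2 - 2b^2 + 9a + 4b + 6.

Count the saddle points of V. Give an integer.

V separates as a function of a plus a function of b, so ∇V=0 decouples.
∂V/∂a = -3(a - 3)(a + 1) = 0 at a ∈ {-1, 3}; ∂V/∂b = -4(b - 1) = 0 at b ∈ {1}.
The Hessian is diagonal: diag(V_aa, V_bb). Second derivatives: V_aa(-1)=12, V_aa(3)=-12; V_bb(1)=-4.
Saddle points occur where the two diagonal entries have opposite signs: (-1, 1). Count: 1.

1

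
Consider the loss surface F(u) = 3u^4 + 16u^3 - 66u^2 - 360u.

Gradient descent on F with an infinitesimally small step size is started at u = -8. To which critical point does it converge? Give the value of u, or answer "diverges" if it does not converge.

-5

F'(u) = 12(u - 3)(u + 2)(u + 5), so F'(-8) = -2376.
Gradient descent moves in the -F' direction, i.e. u is increasing.
The nearest critical point in that direction is u = -5, where F'' = 288 > 0 (a local minimum). The iterate converges there.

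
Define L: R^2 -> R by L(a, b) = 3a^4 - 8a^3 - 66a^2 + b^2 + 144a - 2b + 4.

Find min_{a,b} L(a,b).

L(a,b) separates as P(a) + Q(b) + 4, so its minimum is min P + min Q + 4.
P'(a) = 12(a - 4)(a - 1)(a + 3) vanishes at a ∈ {-3, 1, 4}; Q'(b) = 2b - 2 vanishes at b ∈ {1}.
Local minima of P (where P''>0): P(-3)=-567, P(4)=-224. Local minima of Q: Q(1)=-1.
So the global minimum of L is P(-3) + Q(1) + 4 = -567 − 1 + 4 = -564, attained at (-3, 1).

-564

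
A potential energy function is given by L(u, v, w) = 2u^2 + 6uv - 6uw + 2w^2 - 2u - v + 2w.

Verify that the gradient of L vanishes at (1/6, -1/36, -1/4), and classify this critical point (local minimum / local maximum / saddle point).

saddle point

∇L = (4u + 6v - 6w - 2, 6u - 1, -6u + 4w + 2); substituting (1/6, -1/36, -1/4) gives ∇L = (0, 0, 0), so (1/6, -1/36, -1/4) is indeed a critical point.
The Hessian is constant: H = [[4, 6, -6], [6, 0, 0], [-6, 0, 4]].
Leading principal minors: Δ₁ = 4, Δ₂ = -36, Δ₃ = -144.
The minors fit neither the all-positive nor the alternating-sign pattern, so H is indefinite: a saddle point.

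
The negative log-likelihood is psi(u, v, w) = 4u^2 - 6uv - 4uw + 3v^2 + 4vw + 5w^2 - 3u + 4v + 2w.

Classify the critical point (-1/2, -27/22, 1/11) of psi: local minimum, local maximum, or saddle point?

The Hessian is constant: H = [[8, -6, -4], [-6, 6, 4], [-4, 4, 10]].
Leading principal minors: Δ₁ = 8, Δ₂ = 12, Δ₃ = 88.
All leading minors are positive, so H is positive definite: a local minimum.

local minimum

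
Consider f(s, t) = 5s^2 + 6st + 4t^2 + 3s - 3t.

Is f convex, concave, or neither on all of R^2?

f is quadratic, so its Hessian is the constant matrix H = [[10, 6], [6, 8]].
det(H) = 44, tr(H) = 18.
det(H) > 0 and tr(H) > 0, so H is positive definite everywhere: convex.

convex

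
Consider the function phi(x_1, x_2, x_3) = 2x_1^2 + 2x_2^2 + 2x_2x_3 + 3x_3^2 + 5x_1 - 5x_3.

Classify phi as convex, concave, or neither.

convex

phi is quadratic, so its Hessian is the constant matrix H = [[4, 0, 0], [0, 4, 2], [0, 2, 6]].
Leading principal minors: 4, 16, 80.
All positive ⇒ H ≻ 0 ⇒ convex.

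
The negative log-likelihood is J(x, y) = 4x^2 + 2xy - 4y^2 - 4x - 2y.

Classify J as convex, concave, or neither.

J is quadratic, so its Hessian is the constant matrix H = [[8, 2], [2, -8]].
det(H) = -68, tr(H) = 0.
det(H) < 0, so H is indefinite: neither convex nor concave.

neither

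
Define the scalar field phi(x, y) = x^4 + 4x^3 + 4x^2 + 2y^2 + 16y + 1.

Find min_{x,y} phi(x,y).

phi(x,y) separates as P(x) + Q(y) + 1, so its minimum is min P + min Q + 1.
P'(x) = 4x(x + 1)(x + 2) vanishes at x ∈ {-2, -1, 0}; Q'(y) = 4y + 16 vanishes at y ∈ {-4}.
Local minima of P (where P''>0): P(-2)=0, P(0)=0. Local minima of Q: Q(-4)=-32.
So the global minimum of phi is P(-2) + Q(-4) + 1 = 0 − 32 + 1 = -31, attained at (-2, -4).

-31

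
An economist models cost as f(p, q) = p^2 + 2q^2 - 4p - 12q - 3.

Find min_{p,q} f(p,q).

f(p,q) separates as A(p) + B(q) − 3, so its minimum is min A + min B − 3.
A'(p) = 2p - 4 vanishes at p ∈ {2}; B'(q) = 4q - 12 vanishes at q ∈ {3}.
Local minima of A (where A''>0): A(2)=-4. Local minima of B: B(3)=-18.
So the global minimum of f is A(2) + B(3) − 3 = -4 − 18 − 3 = -25, attained at (2, 3).

-25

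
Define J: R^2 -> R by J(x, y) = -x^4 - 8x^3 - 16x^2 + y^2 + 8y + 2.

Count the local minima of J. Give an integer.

J separates as a function of x plus a function of y, so ∇J=0 decouples.
∂J/∂x = -4x(x + 2)(x + 4) = 0 at x ∈ {-4, -2, 0}; ∂J/∂y = 2(y + 4) = 0 at y ∈ {-4}.
The Hessian is diagonal: diag(J_xx, J_yy). Second derivatives: J_xx(-4)=-32, J_xx(-2)=16, J_xx(0)=-32; J_yy(-4)=2.
Local minima occur where both diagonal entries positive: (-2, -4). Count: 1.

1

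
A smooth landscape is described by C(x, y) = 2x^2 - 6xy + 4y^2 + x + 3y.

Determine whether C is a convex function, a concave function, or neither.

neither

C is quadratic, so its Hessian is the constant matrix H = [[4, -6], [-6, 8]].
det(H) = -4, tr(H) = 12.
det(H) < 0, so H is indefinite: neither convex nor concave.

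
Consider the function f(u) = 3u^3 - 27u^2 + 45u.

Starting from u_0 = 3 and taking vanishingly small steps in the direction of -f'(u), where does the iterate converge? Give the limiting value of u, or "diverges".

f'(u) = 9(u - 5)(u - 1), so f'(3) = -36.
Gradient descent moves in the -f' direction, i.e. u is increasing.
The nearest critical point in that direction is u = 5, where f'' = 36 > 0 (a local minimum). The iterate converges there.

5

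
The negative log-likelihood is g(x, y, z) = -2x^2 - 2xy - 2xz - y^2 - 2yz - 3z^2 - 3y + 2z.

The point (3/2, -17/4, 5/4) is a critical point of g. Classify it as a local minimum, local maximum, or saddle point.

local maximum

The Hessian is constant: H = [[-4, -2, -2], [-2, -2, -2], [-2, -2, -6]].
Leading principal minors: Δ₁ = -4, Δ₂ = 4, Δ₃ = -16.
The minors alternate sign starting negative (−, +, −), so H is negative definite: a local maximum.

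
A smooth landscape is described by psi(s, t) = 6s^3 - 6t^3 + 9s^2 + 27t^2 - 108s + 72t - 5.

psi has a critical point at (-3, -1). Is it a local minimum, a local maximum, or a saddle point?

The mixed partial ∂²psi/∂s∂t is 0, so the Hessian at any point is diag(psi_ss, psi_tt) = diag(18(2s + 1), 18(-2t + 3)).
At (-3, -1): H = diag(-90, 90).
The eigenvalues have opposite signs, so H is indefinite: a saddle point.

saddle point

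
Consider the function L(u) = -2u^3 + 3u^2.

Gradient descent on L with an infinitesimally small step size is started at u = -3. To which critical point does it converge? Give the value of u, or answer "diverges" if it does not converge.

0

L'(u) = -6u(u - 1), so L'(-3) = -72.
Gradient descent moves in the -L' direction, i.e. u is increasing.
The nearest critical point in that direction is u = 0, where L'' = 6 > 0 (a local minimum). The iterate converges there.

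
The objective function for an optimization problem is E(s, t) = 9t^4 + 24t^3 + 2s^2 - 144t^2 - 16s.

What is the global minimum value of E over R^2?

-1568

E(s,t) separates as P(s) + Q(t), so its minimum is min P + min Q.
P'(s) = 4s - 16 vanishes at s ∈ {4}; Q'(t) = 36t(t - 2)(t + 4) vanishes at t ∈ {-4, 0, 2}.
Local minima of P (where P''>0): P(4)=-32. Local minima of Q: Q(-4)=-1536, Q(2)=-240.
So the global minimum of E is P(4) + Q(-4) = -32 − 1536 = -1568, attained at (4, -4).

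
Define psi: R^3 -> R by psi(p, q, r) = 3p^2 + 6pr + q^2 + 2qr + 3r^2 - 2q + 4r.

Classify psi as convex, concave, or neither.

neither

psi is quadratic, so its Hessian is the constant matrix H = [[6, 0, 6], [0, 2, 2], [6, 2, 6]].
Leading principal minors: 6, 12, -24.
Neither pattern holds ⇒ H is indefinite ⇒ neither convex nor concave.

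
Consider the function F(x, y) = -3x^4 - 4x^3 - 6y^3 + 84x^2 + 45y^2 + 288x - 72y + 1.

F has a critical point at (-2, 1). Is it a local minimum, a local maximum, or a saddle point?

The mixed partial ∂²F/∂x∂y is 0, so the Hessian at any point is diag(F_xx, F_yy) = diag(12(-3x^2 - 2x + 14), 18(-2y + 5)).
At (-2, 1): H = diag(72, 54).
Both eigenvalues are positive, so H is positive definite: a local minimum.

local minimum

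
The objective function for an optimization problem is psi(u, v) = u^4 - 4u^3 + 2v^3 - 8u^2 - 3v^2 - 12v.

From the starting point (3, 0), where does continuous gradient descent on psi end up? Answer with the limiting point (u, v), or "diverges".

psi is separable, so gradient descent decouples: u follows -∂psi/∂u, v follows -∂psi/∂v.
∂psi/∂u = 4u(u - 4)(u + 1); at u=3 this is -48, so u increases.
∂psi/∂v = 6(v - 2)(v + 1); at v=0 this is -12, so v increases.
u converges to its nearest critical value 4 (a local min of the u-part); v converges to 2. The iterate converges to (4, 2).

(4, 2)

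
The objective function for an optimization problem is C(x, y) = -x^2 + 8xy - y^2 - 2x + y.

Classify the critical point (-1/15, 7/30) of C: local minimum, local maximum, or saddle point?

The Hessian of C is constant: H = [[-2, 8], [8, -2]].
det(H) = (-2)·(-2) − 8² = -60.
Since det(H) < 0, H is indefinite and the critical point is a saddle point.

saddle point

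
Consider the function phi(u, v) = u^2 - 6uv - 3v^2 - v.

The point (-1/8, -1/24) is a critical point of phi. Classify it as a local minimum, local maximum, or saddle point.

saddle point

The Hessian of phi is constant: H = [[2, -6], [-6, -6]].
det(H) = 2·(-6) − (-6)² = -48.
Since det(H) < 0, H is indefinite and the critical point is a saddle point.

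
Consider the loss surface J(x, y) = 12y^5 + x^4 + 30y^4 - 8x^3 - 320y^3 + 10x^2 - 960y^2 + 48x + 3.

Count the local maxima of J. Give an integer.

2

J separates as a function of x plus a function of y, so ∇J=0 decouples.
∂J/∂x = 4(x - 4)(x - 3)(x + 1) = 0 at x ∈ {-1, 3, 4}; ∂J/∂y = 60y(y - 4)(y + 2)(y + 4) = 0 at y ∈ {-4, -2, 0, 4}.
The Hessian is diagonal: diag(J_xx, J_yy). Second derivatives: J_xx(-1)=80, J_xx(3)=-16, J_xx(4)=20; J_yy(-4)=-3840, J_yy(-2)=1440, J_yy(0)=-1920, J_yy(4)=11520.
Local maxima occur where both diagonal entries negative: (3, -4), (3, 0). Count: 2.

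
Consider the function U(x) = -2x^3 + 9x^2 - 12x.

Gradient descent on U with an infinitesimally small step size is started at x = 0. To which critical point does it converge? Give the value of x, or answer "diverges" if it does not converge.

1

U'(x) = -6(x - 2)(x - 1), so U'(0) = -12.
Gradient descent moves in the -U' direction, i.e. x is increasing.
The nearest critical point in that direction is x = 1, where U'' = 6 > 0 (a local minimum). The iterate converges there.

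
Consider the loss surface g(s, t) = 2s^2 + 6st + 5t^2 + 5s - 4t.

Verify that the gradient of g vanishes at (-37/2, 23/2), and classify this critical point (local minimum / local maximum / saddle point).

local minimum

∇g = (4s + 6t + 5, 6s + 10t - 4); substituting (-37/2, 23/2) gives ∇g = (0, 0), so (-37/2, 23/2) is indeed a critical point.
The Hessian of g is constant: H = [[4, 6], [6, 10]].
det(H) = 4·10 − 6² = 4.
det(H) > 0 and tr(H) = 14 > 0, so H is positive definite and the point is a local minimum.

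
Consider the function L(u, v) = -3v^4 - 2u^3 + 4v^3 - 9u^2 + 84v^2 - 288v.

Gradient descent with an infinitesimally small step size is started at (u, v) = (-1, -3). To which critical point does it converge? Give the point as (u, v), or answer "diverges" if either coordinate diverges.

L is separable, so gradient descent decouples: u follows -∂L/∂u, v follows -∂L/∂v.
∂L/∂u = -6u(u + 3); at u=-1 this is 12, so u decreases.
∂L/∂v = -12(v - 3)(v - 2)(v + 4); at v=-3 this is -360, so v increases.
u converges to its nearest critical value -3 (a local min of the u-part); v converges to 2. The iterate converges to (-3, 2).

(-3, 2)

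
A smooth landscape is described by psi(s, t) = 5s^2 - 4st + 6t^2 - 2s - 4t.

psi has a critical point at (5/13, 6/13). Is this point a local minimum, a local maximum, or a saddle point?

local minimum

The Hessian of psi is constant: H = [[10, -4], [-4, 12]].
det(H) = 10·12 − (-4)² = 104.
det(H) > 0 and tr(H) = 22 > 0, so H is positive definite and the point is a local minimum.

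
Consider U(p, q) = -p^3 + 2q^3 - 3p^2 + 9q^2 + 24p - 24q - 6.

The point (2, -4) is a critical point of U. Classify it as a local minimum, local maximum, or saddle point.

The mixed partial ∂²U/∂p∂q is 0, so the Hessian at any point is diag(U_pp, U_qq) = diag(-6(p + 1), 6(2q + 3)).
At (2, -4): H = diag(-18, -30).
Both eigenvalues are negative, so H is negative definite: a local maximum.

local maximum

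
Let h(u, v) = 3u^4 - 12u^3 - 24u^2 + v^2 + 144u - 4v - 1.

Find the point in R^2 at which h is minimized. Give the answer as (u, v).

(-2, 2)

h(u,v) separates as P(u) + Q(v) − 1, so its minimum is min P + min Q − 1.
P'(u) = 12(u - 3)(u - 2)(u + 2) vanishes at u ∈ {-2, 2, 3}; Q'(v) = 2v - 4 vanishes at v ∈ {2}.
Local minima of P (where P''>0): P(-2)=-240, P(3)=135. Local minima of Q: Q(2)=-4.
So the global minimum of h is P(-2) + Q(2) − 1 = -240 − 4 − 1 = -245, attained at (-2, 2).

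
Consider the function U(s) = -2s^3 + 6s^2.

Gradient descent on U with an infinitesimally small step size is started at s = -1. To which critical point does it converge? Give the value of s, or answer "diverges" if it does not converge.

U'(s) = -6s(s - 2), so U'(-1) = -18.
Gradient descent moves in the -U' direction, i.e. s is increasing.
The nearest critical point in that direction is s = 0, where U'' = 12 > 0 (a local minimum). The iterate converges there.

0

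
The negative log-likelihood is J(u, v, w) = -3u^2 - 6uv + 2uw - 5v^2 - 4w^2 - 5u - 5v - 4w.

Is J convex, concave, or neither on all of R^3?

J is quadratic, so its Hessian is the constant matrix H = [[-6, -6, 2], [-6, -10, 0], [2, 0, -8]].
Leading principal minors: -6, 24, -152.
Signs alternate −, +, − ⇒ H ≺ 0 ⇒ concave.

concave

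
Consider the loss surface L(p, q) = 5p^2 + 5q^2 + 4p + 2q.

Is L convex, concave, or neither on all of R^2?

L is quadratic, so its Hessian is the constant matrix H = [[10, 0], [0, 10]].
det(H) = 100, tr(H) = 20.
det(H) > 0 and tr(H) > 0, so H is positive definite everywhere: convex.

convex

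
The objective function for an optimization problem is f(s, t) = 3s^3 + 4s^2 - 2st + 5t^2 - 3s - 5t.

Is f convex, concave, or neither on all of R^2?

neither

The term 3s^3 is cubic, so the Hessian is not constant.
∂²f/∂s² = 18s + 8, which takes both signs as s varies (negative for sufficiently negative s). A diagonal entry of the Hessian changing sign means the Hessian is neither positive- nor negative-semidefinite on all of R^2.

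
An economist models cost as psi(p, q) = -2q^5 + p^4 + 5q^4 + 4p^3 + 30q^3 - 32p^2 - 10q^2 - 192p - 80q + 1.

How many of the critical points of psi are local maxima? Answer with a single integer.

2

psi separates as a function of p plus a function of q, so ∇psi=0 decouples.
∂psi/∂p = 4(p - 4)(p + 3)(p + 4) = 0 at p ∈ {-4, -3, 4}; ∂psi/∂q = -10(q - 4)(q - 1)(q + 1)(q + 2) = 0 at q ∈ {-2, -1, 1, 4}.
The Hessian is diagonal: diag(psi_pp, psi_qq). Second derivatives: psi_pp(-4)=32, psi_pp(-3)=-28, psi_pp(4)=224; psi_qq(-2)=180, psi_qq(-1)=-100, psi_qq(1)=180, psi_qq(4)=-900.
Local maxima occur where both diagonal entries negative: (-3, -1), (-3, 4). Count: 2.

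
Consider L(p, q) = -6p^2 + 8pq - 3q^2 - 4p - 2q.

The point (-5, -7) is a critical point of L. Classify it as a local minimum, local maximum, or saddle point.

local maximum

The Hessian of L is constant: H = [[-12, 8], [8, -6]].
det(H) = (-12)·(-6) − 8² = 8.
det(H) > 0 and tr(H) = -18 < 0, so H is negative definite and the point is a local maximum.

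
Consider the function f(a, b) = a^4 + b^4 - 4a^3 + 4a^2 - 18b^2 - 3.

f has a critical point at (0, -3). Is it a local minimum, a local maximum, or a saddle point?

local minimum

The mixed partial ∂²f/∂a∂b is 0, so the Hessian at any point is diag(f_aa, f_bb) = diag(4(3a^2 - 6a + 2), 12(b^2 - 3)).
At (0, -3): H = diag(8, 72).
Both eigenvalues are positive, so H is positive definite: a local minimum.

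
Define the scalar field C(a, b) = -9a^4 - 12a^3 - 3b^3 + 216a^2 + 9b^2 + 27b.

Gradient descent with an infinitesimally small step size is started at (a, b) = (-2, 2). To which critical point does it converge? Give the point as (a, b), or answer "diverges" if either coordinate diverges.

(0, -1)

C is separable, so gradient descent decouples: a follows -∂C/∂a, b follows -∂C/∂b.
∂C/∂a = -36a(a - 3)(a + 4); at a=-2 this is -720, so a increases.
∂C/∂b = -9(b - 3)(b + 1); at b=2 this is 27, so b decreases.
a converges to its nearest critical value 0 (a local min of the a-part); b converges to -1. The iterate converges to (0, -1).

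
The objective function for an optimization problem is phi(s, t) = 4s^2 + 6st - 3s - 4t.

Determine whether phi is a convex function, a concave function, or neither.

neither

phi is quadratic, so its Hessian is the constant matrix H = [[8, 6], [6, 0]].
det(H) = -36, tr(H) = 8.
det(H) < 0, so H is indefinite: neither convex nor concave.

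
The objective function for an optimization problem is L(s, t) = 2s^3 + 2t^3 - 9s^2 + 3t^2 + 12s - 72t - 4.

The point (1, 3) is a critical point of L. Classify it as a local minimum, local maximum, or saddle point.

saddle point

The mixed partial ∂²L/∂s∂t is 0, so the Hessian at any point is diag(L_ss, L_tt) = diag(6(2s - 3), 6(2t + 1)).
At (1, 3): H = diag(-6, 42).
The eigenvalues have opposite signs, so H is indefinite: a saddle point.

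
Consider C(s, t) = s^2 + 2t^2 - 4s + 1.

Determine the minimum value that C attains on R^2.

C(s,t) separates as P(s) + Q(t) + 1, so its minimum is min P + min Q + 1.
P'(s) = 2s - 4 vanishes at s ∈ {2}; Q'(t) = 4t vanishes at t ∈ {0}.
Local minima of P (where P''>0): P(2)=-4. Local minima of Q: Q(0)=0.
So the global minimum of C is P(2) + Q(0) + 1 = -4 + 0 + 1 = -3, attained at (2, 0).

-3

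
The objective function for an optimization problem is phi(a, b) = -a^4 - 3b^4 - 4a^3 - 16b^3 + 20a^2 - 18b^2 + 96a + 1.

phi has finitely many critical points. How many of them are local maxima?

4

phi separates as a function of a plus a function of b, so ∇phi=0 decouples.
∂phi/∂a = -4(a - 3)(a + 2)(a + 4) = 0 at a ∈ {-4, -2, 3}; ∂phi/∂b = -12b(b + 1)(b + 3) = 0 at b ∈ {-3, -1, 0}.
The Hessian is diagonal: diag(phi_aa, phi_bb). Second derivatives: phi_aa(-4)=-56, phi_aa(-2)=40, phi_aa(3)=-140; phi_bb(-3)=-72, phi_bb(-1)=24, phi_bb(0)=-36.
Local maxima occur where both diagonal entries negative: (-4, -3), (-4, 0), (3, -3), (3, 0). Count: 4.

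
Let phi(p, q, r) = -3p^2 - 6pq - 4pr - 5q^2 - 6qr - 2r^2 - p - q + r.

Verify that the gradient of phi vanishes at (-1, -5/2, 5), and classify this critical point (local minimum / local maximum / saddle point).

∇phi = (-6p - 6q - 4r - 1, -6p - 10q - 6r - 1, -4p - 6q - 4r + 1); substituting (-1, -5/2, 5) gives ∇phi = (0, 0, 0), so (-1, -5/2, 5) is indeed a critical point.
The Hessian is constant: H = [[-6, -6, -4], [-6, -10, -6], [-4, -6, -4]].
Leading principal minors: Δ₁ = -6, Δ₂ = 24, Δ₃ = -8.
The minors alternate sign starting negative (−, +, −), so H is negative definite: a local maximum.

local maximum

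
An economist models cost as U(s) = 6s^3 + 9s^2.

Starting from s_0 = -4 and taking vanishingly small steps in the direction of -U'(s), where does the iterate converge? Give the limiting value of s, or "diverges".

diverges

U'(s) = 18s(s + 1), so U'(-4) = 216.
Gradient descent moves in the -U' direction, i.e. s is decreasing.
There is no critical point below s=-4, and U' keeps the same sign, so the iterate runs off to −∞.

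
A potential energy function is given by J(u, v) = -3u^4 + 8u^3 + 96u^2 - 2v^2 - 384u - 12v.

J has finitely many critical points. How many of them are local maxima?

2

J separates as a function of u plus a function of v, so ∇J=0 decouples.
∂J/∂u = -12(u - 4)(u - 2)(u + 4) = 0 at u ∈ {-4, 2, 4}; ∂J/∂v = -4(v + 3) = 0 at v ∈ {-3}.
The Hessian is diagonal: diag(J_uu, J_vv). Second derivatives: J_uu(-4)=-576, J_uu(2)=144, J_uu(4)=-192; J_vv(-3)=-4.
Local maxima occur where both diagonal entries negative: (-4, -3), (4, -3). Count: 2.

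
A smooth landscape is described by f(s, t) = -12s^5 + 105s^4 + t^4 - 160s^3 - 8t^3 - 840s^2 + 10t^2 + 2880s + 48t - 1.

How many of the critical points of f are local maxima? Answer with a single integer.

2

f separates as a function of s plus a function of t, so ∇f=0 decouples.
∂f/∂s = -60(s - 4)(s - 3)(s - 2)(s + 2) = 0 at s ∈ {-2, 2, 3, 4}; ∂f/∂t = 4(t - 4)(t - 3)(t + 1) = 0 at t ∈ {-1, 3, 4}.
The Hessian is diagonal: diag(f_ss, f_tt). Second derivatives: f_ss(-2)=7200, f_ss(2)=-480, f_ss(3)=300, f_ss(4)=-720; f_tt(-1)=80, f_tt(3)=-16, f_tt(4)=20.
Local maxima occur where both diagonal entries negative: (2, 3), (4, 3). Count: 2.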